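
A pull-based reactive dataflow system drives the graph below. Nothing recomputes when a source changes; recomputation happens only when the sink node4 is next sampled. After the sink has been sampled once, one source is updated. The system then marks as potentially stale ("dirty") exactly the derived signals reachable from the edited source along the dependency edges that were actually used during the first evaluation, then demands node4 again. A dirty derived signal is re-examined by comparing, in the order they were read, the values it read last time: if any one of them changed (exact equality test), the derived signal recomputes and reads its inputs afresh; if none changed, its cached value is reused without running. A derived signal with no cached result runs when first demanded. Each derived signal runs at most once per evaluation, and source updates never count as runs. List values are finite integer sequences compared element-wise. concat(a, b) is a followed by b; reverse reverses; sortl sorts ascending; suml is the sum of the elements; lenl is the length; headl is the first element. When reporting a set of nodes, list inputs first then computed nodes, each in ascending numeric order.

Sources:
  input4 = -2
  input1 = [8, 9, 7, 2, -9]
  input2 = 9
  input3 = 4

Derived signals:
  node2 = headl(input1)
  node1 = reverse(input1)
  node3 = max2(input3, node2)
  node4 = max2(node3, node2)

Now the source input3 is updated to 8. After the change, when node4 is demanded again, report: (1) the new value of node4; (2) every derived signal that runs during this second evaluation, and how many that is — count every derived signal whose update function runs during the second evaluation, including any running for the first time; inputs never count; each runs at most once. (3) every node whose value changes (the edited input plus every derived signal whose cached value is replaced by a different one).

New value of node4: 8.
Derived signals that run: node3 — 1 in total.
Values that change: input3.
Key observation: the change is absorbed at node3 — it re-runs but produces the same value, and the output's value is unchanged.

First evaluation (everything demanded from the output):
  node2 = headl([8, 9, 7, 2, -9]) = 8
  node3 = max2(4, 8) = 8
  node4 = max2(8, 8) = 8

Propagation after the edit:
  node3: runs — input3 4->8; result 8 (same value as before).
  node4: checked — values it read are unchanged (node3 unchanged, node2 unchanged); reused cached 8 without running.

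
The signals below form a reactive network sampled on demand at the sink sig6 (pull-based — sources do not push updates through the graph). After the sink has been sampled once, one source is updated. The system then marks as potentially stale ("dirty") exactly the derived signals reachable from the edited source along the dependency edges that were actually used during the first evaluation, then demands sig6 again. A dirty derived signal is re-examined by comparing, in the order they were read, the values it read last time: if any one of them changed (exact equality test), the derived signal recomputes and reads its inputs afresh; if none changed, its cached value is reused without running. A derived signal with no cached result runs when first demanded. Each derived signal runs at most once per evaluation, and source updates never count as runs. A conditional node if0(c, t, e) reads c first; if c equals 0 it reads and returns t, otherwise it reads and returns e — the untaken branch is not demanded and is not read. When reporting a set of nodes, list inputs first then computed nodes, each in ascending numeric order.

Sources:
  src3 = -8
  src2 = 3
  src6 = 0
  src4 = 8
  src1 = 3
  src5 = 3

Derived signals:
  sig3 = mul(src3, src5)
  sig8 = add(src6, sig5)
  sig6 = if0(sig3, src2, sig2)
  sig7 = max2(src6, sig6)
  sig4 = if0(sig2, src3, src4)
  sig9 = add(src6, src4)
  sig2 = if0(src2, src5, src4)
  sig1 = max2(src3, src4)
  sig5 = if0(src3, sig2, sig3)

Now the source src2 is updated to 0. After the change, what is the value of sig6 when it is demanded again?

Initial pass — values computed on the first demand:
  sig2 = if0(src2=3 -> else branch src4) = 8
  sig3 = mul(-8, 3) = -24
  sig6 = if0(sig3=-24 -> else branch sig2) = 8

Second demand — change propagation:
  sig2: re-runs because src2 3->0; new result 3.
  sig6: re-runs because sig2 8->3; new result 3.

sig6 now evaluates to 3.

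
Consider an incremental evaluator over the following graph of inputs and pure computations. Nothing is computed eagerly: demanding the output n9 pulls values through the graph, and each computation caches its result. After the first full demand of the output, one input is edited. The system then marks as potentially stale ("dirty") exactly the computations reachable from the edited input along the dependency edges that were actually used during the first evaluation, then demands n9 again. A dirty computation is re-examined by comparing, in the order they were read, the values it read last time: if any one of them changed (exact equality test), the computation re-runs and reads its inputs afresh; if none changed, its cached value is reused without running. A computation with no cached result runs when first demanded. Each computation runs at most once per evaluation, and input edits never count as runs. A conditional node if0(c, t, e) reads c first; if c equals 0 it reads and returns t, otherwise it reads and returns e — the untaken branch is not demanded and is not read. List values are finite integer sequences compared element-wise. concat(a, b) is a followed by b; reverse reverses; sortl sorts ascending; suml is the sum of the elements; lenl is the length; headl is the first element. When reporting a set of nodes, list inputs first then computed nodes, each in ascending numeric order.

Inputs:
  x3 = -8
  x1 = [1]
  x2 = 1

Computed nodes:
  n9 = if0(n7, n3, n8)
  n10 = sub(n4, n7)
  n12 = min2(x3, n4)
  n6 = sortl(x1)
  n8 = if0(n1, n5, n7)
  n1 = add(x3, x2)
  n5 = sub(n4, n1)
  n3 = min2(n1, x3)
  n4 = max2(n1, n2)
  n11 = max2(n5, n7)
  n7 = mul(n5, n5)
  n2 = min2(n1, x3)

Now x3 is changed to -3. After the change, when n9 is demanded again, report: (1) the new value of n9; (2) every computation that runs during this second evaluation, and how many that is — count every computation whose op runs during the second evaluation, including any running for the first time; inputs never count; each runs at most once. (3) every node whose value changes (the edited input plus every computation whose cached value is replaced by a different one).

Initial pass — values computed on the first demand:
  n1 = add(-8, 1) = -7
  n2 = min2(-7, -8) = -8
  n3 = min2(-7, -8) = -8
  n4 = max2(-7, -8) = -7
  n5 = sub(-7, -7) = 0
  n7 = mul(0, 0) = 0
  n9 = if0(n7=0 -> then branch n3) = -8

Second demand — change propagation:
  n1: re-runs because x3 -8->-3; new result -2.
  n2: re-runs because n1 -7->-2; x3 -8->-3; new result -3.
  n3: re-runs because n1 -7->-2; x3 -8->-3; new result -3.
  n4: re-runs because n1 -7->-2; n2 -8->-3; new result -2.
  n5: re-runs because n4 -7->-2; n1 -7->-2; new result 0 (unchanged).
  n7: re-examined; everything it read last time is the same (n5 unchanged, n5 unchanged) — cache 0 kept, no run.
  n9: re-runs because n3 -8->-3; new result -3.

The important point: at n7 every value read last time is unchanged, so the dirty flag clears without a run.

n9 now evaluates to -3.
Run set: n1, n2, n3, n4, n5, n9 (6 run).
Changed values: x3, n1, n2, n3, n4, n9.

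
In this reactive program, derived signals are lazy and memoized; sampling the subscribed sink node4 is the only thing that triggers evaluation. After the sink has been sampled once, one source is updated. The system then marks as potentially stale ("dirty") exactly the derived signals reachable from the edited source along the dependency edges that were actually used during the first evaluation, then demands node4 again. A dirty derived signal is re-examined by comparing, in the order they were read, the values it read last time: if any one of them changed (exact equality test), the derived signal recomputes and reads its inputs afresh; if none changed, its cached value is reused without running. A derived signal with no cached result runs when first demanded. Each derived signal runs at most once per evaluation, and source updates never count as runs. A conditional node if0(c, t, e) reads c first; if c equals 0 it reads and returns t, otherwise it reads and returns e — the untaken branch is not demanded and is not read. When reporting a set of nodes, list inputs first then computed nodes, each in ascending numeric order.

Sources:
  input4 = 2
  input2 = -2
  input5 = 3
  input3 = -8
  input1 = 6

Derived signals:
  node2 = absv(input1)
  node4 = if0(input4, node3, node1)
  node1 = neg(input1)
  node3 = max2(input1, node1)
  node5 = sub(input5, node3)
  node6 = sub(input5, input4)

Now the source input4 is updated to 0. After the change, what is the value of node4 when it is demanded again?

Demanding node4 again yields 6.
Note the branch switch — node3 had no cache and runs now for the first time.

First demand of the output computes:
  node1 = neg(6) = -6
  node4 = if0(input4=2 -> else branch node1) = -6

After the edit, cleaning proceeds:
  node3: had never run; runs now, result 6.
  node4: a read changed (input4 2->0) — executes, giving 6.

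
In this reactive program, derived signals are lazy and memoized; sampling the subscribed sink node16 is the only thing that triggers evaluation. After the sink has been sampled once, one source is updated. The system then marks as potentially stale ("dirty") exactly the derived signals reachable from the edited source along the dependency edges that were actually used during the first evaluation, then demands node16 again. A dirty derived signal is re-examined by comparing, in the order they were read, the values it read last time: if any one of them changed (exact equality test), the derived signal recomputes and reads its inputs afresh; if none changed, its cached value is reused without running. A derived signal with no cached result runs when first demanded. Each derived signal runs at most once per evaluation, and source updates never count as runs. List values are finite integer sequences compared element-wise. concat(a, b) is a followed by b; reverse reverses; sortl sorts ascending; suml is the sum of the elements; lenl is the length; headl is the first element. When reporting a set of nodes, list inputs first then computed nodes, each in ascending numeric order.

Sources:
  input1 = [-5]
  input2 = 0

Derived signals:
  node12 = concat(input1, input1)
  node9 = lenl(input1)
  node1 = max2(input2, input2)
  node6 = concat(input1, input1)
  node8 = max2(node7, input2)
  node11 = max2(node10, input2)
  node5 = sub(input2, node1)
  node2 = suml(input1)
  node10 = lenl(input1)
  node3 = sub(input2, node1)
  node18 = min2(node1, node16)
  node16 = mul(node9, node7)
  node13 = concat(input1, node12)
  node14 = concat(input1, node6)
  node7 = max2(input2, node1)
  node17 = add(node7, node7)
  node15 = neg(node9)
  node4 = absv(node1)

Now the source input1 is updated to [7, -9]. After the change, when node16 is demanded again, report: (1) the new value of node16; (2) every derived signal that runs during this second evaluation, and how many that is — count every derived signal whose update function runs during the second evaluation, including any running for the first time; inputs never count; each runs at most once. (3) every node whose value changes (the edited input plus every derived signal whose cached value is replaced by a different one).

Demanding node16 again yields 0.
2 derived signals run: node9, node16.
The nodes whose values change: input1, node9.

First demand of the output computes:
  node1 = max2(0, 0) = 0
  node7 = max2(0, 0) = 0
  node9 = lenl([-5]) = 1
  node16 = mul(1, 0) = 0

After the edit, cleaning proceeds:
  node9: a read changed (input1 [-5]->[7, -9]) — executes, giving 2.
  node16: a read changed (node9 1->2) — executes, giving 0 — identical to its old value.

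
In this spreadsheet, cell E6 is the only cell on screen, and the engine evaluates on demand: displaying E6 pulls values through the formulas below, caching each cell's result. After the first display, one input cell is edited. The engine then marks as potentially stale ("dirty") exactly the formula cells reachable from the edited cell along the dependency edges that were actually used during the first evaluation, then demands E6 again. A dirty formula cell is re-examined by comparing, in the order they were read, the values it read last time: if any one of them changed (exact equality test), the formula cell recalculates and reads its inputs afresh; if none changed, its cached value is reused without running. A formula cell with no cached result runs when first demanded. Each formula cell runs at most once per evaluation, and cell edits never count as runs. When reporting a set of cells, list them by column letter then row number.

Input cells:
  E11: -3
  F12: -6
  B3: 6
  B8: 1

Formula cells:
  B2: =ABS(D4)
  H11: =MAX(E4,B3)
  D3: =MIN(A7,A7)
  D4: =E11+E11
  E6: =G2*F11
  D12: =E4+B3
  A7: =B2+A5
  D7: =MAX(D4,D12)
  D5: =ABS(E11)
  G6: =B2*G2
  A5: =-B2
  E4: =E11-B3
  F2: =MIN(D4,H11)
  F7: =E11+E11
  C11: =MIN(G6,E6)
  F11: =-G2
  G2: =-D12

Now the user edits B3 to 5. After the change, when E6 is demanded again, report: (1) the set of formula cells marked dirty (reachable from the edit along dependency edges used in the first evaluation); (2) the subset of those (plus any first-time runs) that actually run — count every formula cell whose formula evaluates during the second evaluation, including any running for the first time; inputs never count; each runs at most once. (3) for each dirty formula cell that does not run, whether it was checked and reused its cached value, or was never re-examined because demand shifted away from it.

Dirty set: D12, E4, E6, F11, G2.
Run set: D12, E4 (2 run).
Re-examined without running (cache reused): E6, F11, G2.
The important point: D12 recomputes to an identical value, and the output ends up unchanged.

Initial pass — values computed on the first demand:
  E4 = -3 - 6 = -9
  D12 = -9 + 6 = -3
  G2 = -(-3) = 3
  F11 = -(3) = -3
  E6 = 3 * -3 = -9

Second demand — change propagation:
  E4: re-runs because B3 6->5; new result -8.
  D12: re-runs because E4 -9->-8; B3 6->5; new result -3 (unchanged).
  G2: re-examined; everything it read last time is the same (D12 unchanged) — cache 3 kept, no run.
  F11: re-examined; everything it read last time is the same (G2 unchanged) — cache -3 kept, no run.
  E6: re-examined; everything it read last time is the same (G2 unchanged, F11 unchanged) — cache -9 kept, no run.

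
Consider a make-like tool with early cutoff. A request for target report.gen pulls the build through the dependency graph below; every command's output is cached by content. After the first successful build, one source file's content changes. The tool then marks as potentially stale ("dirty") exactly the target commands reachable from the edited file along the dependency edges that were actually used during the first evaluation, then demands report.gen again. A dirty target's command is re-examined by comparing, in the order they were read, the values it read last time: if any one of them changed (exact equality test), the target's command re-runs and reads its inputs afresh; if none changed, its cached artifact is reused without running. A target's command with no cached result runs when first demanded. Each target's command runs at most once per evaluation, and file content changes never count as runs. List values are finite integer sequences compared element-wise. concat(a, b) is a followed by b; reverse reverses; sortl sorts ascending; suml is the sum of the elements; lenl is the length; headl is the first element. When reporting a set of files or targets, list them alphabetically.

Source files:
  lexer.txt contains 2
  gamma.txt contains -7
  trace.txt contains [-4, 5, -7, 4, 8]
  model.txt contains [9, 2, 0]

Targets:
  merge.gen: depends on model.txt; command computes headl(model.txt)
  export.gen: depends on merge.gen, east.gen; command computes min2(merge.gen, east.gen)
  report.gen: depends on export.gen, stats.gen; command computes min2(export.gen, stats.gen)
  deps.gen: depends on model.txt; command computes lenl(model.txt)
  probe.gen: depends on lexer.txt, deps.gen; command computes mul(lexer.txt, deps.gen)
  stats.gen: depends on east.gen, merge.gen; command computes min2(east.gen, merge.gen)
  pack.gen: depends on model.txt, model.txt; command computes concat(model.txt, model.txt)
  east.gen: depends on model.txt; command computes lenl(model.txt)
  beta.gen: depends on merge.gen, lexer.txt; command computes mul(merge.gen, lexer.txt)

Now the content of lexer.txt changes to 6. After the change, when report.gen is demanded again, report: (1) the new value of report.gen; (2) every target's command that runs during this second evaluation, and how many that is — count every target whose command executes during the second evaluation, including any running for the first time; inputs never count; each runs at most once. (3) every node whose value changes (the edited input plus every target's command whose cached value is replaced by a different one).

Demanding report.gen again yields 3.
0 target commands run: none.
The nodes whose values change: lexer.txt.
Note the shortcut — lexer.txt feeds only undemanded nodes, so no recomputation happens.

First demand of the output computes:
  east.gen = lenl([9, 2, 0]) = 3
  merge.gen = headl([9, 2, 0]) = 9
  export.gen = min2(9, 3) = 3
  stats.gen = min2(3, 9) = 3
  report.gen = min2(3, 3) = 3

After the edit, cleaning proceeds:
  lexer.txt only reaches undemanded nodes; the second demand re-runs nothing.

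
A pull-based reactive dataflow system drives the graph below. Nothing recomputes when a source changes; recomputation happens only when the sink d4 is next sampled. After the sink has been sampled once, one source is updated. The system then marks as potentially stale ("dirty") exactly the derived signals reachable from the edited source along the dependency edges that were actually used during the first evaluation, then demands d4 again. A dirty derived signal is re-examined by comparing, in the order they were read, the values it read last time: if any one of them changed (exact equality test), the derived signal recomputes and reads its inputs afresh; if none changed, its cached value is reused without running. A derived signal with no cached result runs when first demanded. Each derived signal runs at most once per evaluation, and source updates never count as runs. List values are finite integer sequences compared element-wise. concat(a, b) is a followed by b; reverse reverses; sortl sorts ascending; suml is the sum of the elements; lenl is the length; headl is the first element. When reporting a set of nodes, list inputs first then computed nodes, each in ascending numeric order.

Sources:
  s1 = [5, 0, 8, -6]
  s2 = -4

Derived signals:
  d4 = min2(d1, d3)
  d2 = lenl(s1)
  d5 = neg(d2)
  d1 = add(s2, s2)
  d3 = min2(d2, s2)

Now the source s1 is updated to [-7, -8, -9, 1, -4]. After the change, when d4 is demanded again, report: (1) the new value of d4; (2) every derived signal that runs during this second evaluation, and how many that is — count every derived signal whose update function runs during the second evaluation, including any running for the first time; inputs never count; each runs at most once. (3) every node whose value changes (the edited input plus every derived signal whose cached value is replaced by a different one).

New value of d4: -8.
Derived signals that run: d2, d3 — 2 in total.
Values that change: s1, d2.
Key observation: the change is absorbed at d3 — it re-runs but produces the same value, and the output's value is unchanged.

First evaluation (everything demanded from the output):
  d1 = add(-4, -4) = -8
  d2 = lenl([5, 0, 8, -6]) = 4
  d3 = min2(4, -4) = -4
  d4 = min2(-8, -4) = -8

Propagation after the edit:
  d2: runs — s1 [5, 0, 8, -6]->[-7, -8, -9, 1, -4]; result 5.
  d3: runs — d2 4->5; result -4 (same value as before).
  d4: checked — values it read are unchanged (d1 unchanged, d3 unchanged); reused cached -8 without running.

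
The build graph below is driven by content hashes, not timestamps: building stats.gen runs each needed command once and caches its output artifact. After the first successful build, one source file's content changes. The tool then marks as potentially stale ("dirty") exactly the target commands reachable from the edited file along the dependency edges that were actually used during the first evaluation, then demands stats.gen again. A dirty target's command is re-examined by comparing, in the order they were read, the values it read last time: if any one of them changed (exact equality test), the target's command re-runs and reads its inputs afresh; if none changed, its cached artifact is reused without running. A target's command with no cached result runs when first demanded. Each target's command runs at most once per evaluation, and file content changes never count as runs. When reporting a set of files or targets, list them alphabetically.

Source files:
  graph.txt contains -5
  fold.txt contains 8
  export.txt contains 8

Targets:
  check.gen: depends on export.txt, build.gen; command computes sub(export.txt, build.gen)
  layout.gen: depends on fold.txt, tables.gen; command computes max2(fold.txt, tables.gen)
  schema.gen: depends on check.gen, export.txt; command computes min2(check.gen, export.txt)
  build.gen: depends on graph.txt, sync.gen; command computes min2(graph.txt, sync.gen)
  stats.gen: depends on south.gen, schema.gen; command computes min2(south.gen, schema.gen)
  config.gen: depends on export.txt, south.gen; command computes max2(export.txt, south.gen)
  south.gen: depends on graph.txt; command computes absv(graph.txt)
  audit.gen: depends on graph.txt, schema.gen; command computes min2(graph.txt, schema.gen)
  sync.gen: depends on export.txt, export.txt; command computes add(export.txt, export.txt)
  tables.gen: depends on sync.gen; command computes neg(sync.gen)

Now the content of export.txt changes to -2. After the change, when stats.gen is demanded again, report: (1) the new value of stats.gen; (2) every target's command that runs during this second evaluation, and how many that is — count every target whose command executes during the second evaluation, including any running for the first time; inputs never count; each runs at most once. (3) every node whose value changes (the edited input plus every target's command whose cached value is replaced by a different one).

stats.gen now evaluates to -2.
Run set: build.gen, check.gen, schema.gen, stats.gen, sync.gen (5 run).
Changed values: check.gen, export.txt, schema.gen, stats.gen, sync.gen.

Initial pass — values computed on the first demand:
  south.gen = absv(-5) = 5
  sync.gen = add(8, 8) = 16
  build.gen = min2(-5, 16) = -5
  check.gen = sub(8, -5) = 13
  schema.gen = min2(13, 8) = 8
  stats.gen = min2(5, 8) = 5

Second demand — change propagation:
  sync.gen: re-runs because export.txt 8->-2; export.txt 8->-2; new result -4.
  build.gen: re-runs because sync.gen 16->-4; new result -5 (unchanged).
  check.gen: re-runs because export.txt 8->-2; new result 3.
  schema.gen: re-runs because check.gen 13->3; export.txt 8->-2; new result -2.
  stats.gen: re-runs because schema.gen 8->-2; new result -2.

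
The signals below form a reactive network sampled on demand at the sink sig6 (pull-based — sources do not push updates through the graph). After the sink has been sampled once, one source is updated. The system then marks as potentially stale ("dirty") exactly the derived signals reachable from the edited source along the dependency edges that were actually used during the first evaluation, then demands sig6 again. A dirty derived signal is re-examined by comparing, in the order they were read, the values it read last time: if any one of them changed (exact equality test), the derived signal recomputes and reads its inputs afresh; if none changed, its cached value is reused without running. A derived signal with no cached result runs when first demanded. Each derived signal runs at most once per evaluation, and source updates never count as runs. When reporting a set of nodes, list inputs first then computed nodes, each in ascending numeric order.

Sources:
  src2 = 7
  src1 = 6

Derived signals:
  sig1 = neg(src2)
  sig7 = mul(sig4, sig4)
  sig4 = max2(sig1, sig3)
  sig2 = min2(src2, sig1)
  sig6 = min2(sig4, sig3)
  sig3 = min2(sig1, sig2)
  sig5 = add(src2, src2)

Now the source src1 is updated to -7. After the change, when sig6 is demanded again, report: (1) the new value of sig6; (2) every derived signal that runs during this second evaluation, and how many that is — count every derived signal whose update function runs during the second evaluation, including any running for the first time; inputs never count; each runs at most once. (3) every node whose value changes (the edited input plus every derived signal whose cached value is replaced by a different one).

sig6 now evaluates to -7.
Run set: none (0 run).
Changed values: src1.
The important point: nothing the output needs ever reads src1, so the edit is invisible to it.

Initial pass — values computed on the first demand:
  sig1 = neg(7) = -7
  sig2 = min2(7, -7) = -7
  sig3 = min2(-7, -7) = -7
  sig4 = max2(-7, -7) = -7
  sig6 = min2(-7, -7) = -7

Second demand — change propagation:
  no demanded computation ever read src1, so the edit dirties nothing and nothing runs.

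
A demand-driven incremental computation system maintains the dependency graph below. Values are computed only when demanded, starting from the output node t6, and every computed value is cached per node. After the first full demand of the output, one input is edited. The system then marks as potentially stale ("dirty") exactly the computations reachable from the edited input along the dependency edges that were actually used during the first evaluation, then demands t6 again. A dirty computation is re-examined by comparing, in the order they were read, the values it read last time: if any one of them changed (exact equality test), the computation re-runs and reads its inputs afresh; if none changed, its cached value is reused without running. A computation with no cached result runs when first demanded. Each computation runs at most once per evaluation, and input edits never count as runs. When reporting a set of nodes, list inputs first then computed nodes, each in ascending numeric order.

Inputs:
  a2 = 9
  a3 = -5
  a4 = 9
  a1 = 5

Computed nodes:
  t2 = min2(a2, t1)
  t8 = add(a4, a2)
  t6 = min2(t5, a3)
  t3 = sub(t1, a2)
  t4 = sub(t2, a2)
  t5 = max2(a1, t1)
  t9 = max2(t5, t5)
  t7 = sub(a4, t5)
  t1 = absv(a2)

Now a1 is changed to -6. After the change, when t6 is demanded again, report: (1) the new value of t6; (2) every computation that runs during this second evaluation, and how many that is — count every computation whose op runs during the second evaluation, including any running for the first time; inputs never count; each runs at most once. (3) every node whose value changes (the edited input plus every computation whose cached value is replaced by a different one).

New value of t6: -5.
Computations that run: t5 — 1 in total.
Values that change: a1.
Key observation: the change is absorbed at t5 — it re-runs but produces the same value, and the output's value is unchanged.

First evaluation (everything demanded from the output):
  t1 = absv(9) = 9
  t5 = max2(5, 9) = 9
  t6 = min2(9, -5) = -5

Propagation after the edit:
  t5: runs — a1 5->-6; result 9 (same value as before).
  t6: checked — values it read are unchanged (t5 unchanged, a3 unchanged); reused cached -5 without running.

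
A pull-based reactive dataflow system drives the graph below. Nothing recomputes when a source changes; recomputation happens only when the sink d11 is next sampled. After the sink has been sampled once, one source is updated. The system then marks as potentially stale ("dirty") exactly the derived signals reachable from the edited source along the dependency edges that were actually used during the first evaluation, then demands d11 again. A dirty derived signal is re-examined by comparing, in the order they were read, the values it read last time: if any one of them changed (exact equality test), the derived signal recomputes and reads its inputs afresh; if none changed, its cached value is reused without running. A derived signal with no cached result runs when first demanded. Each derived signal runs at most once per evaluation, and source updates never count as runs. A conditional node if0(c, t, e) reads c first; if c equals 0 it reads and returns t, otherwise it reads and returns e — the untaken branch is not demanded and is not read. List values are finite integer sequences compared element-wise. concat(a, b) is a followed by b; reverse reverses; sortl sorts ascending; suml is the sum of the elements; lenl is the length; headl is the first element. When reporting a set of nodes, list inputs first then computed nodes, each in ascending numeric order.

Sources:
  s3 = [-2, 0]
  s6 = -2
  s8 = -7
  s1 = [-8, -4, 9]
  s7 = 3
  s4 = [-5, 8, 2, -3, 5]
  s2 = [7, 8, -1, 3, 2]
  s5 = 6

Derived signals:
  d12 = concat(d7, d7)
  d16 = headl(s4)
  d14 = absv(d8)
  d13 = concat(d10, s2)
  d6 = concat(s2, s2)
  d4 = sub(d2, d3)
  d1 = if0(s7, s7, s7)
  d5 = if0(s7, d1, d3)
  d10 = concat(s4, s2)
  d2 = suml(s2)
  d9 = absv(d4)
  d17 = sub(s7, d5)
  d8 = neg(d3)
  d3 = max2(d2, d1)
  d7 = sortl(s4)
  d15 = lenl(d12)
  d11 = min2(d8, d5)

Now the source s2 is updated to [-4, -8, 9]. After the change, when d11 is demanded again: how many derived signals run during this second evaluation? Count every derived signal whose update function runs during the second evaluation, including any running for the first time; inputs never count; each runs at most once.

First evaluation (everything demanded from the output):
  d1 = if0(s7=3 -> else branch s7) = 3
  d2 = suml([7, 8, -1, 3, 2]) = 19
  d3 = max2(19, 3) = 19
  d5 = if0(s7=3 -> else branch d3) = 19
  d8 = neg(19) = -19
  d11 = min2(-19, 19) = -19

Propagation after the edit:
  d2: runs — s2 [7, 8, -1, 3, 2]->[-4, -8, 9]; result -3.
  d3: runs — d2 19->-3; result 3.
  d5: runs — d3 19->3; result 3.
  d8: runs — d3 19->3; result -3.
  d11: runs — d8 -19->-3; d5 19->3; result -3.

Derived signals that run: d2, d3, d5, d8, d11 — 5 in total.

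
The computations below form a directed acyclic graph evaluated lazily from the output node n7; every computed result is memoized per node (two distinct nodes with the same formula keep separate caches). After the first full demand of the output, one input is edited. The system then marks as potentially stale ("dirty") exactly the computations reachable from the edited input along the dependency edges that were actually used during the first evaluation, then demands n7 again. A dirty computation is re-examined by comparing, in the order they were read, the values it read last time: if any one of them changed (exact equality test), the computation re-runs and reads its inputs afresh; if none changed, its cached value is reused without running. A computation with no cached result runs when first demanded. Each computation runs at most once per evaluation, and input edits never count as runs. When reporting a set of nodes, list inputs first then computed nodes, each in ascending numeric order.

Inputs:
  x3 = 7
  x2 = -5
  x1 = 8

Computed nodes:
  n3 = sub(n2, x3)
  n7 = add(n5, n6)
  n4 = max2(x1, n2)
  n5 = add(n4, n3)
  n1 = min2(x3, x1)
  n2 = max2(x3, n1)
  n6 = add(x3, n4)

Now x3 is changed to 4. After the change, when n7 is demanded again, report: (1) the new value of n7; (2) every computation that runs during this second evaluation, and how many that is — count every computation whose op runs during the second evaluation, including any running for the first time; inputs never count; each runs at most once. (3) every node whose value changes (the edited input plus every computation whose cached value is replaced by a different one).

Demanding n7 again yields 20.
6 computations run: n1, n2, n3, n4, n6, n7.
The nodes whose values change: x3, n1, n2, n6, n7.
Note where the cutoff bites: n5 is checked, finds nothing changed, and keeps its cache.

First demand of the output computes:
  n1 = min2(7, 8) = 7
  n2 = max2(7, 7) = 7
  n3 = sub(7, 7) = 0
  n4 = max2(8, 7) = 8
  n5 = add(8, 0) = 8
  n6 = add(7, 8) = 15
  n7 = add(8, 15) = 23

After the edit, cleaning proceeds:
  n1: a read changed (x3 7->4) — executes, giving 4.
  n2: a read changed (x3 7->4; n1 7->4) — executes, giving 4.
  n3: a read changed (n2 7->4; x3 7->4) — executes, giving 0 — identical to its old value.
  n4: a read changed (n2 7->4) — executes, giving 8 — identical to its old value.
  n5: dirty, but its reads are unchanged (n4 unchanged, n3 unchanged); cached 8 stands.
  n6: a read changed (x3 7->4) — executes, giving 12.
  n7: a read changed (n6 15->12) — executes, giving 20.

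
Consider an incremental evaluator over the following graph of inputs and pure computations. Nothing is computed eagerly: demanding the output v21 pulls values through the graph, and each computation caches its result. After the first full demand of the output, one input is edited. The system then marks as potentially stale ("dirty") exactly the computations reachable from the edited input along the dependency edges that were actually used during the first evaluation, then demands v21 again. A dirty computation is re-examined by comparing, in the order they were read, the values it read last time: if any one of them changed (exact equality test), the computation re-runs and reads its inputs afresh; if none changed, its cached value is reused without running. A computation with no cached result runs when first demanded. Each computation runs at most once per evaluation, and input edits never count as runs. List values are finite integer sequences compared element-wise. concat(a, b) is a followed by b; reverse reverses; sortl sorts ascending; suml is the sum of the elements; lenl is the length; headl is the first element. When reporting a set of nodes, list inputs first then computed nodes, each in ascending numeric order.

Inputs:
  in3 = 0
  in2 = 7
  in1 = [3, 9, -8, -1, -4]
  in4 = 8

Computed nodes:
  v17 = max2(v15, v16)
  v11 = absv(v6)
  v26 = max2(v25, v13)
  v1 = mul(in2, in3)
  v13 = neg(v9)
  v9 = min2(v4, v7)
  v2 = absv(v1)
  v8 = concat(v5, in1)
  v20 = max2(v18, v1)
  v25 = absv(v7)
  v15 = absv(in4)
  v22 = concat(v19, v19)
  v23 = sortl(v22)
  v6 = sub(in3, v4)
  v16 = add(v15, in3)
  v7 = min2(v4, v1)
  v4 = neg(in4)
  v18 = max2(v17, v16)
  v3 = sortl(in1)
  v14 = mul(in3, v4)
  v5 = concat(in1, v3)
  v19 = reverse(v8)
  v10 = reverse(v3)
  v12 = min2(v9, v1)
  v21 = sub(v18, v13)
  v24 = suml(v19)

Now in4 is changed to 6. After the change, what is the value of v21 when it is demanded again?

Initial pass — values computed on the first demand:
  v1 = mul(7, 0) = 0
  v4 = neg(8) = -8
  v7 = min2(-8, 0) = -8
  v9 = min2(-8, -8) = -8
  v13 = neg(-8) = 8
  v15 = absv(8) = 8
  v16 = add(8, 0) = 8
  v17 = max2(8, 8) = 8
  v18 = max2(8, 8) = 8
  v21 = sub(8, 8) = 0

Second demand — change propagation:
  v4: re-runs because in4 8->6; new result -6.
  v7: re-runs because v4 -8->-6; new result -6.
  v9: re-runs because v4 -8->-6; v7 -8->-6; new result -6.
  v13: re-runs because v9 -8->-6; new result 6.
  v15: re-runs because in4 8->6; new result 6.
  v16: re-runs because v15 8->6; new result 6.
  v17: re-runs because v15 8->6; v16 8->6; new result 6.
  v18: re-runs because v17 8->6; v16 8->6; new result 6.
  v21: re-runs because v18 8->6; v13 8->6; new result 0 (unchanged).

v21 now evaluates to 0.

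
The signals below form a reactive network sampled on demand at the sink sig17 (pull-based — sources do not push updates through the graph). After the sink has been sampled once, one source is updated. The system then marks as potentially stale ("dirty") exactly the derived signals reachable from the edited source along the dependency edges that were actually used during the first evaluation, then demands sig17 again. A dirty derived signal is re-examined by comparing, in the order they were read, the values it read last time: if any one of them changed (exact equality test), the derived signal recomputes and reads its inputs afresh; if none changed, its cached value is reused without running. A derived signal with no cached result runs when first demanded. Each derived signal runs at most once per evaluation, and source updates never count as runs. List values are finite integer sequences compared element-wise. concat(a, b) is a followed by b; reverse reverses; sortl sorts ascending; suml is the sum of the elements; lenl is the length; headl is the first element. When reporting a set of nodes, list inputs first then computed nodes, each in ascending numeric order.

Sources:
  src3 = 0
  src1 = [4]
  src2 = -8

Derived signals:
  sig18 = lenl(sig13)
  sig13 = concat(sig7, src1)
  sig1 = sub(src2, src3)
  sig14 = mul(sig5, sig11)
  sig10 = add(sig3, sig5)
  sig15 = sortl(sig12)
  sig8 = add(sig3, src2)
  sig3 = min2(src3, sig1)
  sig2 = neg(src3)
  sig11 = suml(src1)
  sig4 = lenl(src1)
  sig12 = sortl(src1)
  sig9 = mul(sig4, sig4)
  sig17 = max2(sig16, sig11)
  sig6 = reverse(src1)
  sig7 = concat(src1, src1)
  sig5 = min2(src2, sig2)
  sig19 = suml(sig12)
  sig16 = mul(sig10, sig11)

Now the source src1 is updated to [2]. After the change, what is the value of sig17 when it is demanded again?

sig17 now evaluates to 2.

Initial pass — values computed on the first demand:
  sig1 = sub(-8, 0) = -8
  sig2 = neg(0) = 0
  sig3 = min2(0, -8) = -8
  sig5 = min2(-8, 0) = -8
  sig10 = add(-8, -8) = -16
  sig11 = suml([4]) = 4
  sig16 = mul(-16, 4) = -64
  sig17 = max2(-64, 4) = 4

Second demand — change propagation:
  sig11: re-runs because src1 [4]->[2]; new result 2.
  sig16: re-runs because sig11 4->2; new result -32.
  sig17: re-runs because sig16 -64->-32; sig11 4->2; new result 2.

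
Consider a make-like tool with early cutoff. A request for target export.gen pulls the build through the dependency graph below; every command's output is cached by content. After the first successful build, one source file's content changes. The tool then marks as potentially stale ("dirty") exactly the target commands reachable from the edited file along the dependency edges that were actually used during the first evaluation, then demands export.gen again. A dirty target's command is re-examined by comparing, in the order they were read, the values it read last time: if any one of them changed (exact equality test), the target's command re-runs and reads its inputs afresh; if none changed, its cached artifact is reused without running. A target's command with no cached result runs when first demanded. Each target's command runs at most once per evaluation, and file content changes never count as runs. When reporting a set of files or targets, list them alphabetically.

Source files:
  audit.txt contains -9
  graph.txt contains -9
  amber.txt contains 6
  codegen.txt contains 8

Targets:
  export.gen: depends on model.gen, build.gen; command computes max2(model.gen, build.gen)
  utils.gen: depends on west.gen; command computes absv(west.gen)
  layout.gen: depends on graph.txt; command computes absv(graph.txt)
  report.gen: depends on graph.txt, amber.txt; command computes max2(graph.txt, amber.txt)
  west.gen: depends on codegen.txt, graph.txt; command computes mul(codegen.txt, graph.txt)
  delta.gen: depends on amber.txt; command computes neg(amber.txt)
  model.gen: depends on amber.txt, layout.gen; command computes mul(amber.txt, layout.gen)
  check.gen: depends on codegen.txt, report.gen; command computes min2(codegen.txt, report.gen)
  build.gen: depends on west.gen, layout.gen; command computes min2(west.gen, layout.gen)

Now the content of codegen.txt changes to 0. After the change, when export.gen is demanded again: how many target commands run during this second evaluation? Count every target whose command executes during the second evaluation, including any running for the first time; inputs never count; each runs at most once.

First demand of the output computes:
  layout.gen = absv(-9) = 9
  model.gen = mul(6, 9) = 54
  west.gen = mul(8, -9) = -72
  build.gen = min2(-72, 9) = -72
  export.gen = max2(54, -72) = 54

After the edit, cleaning proceeds:
  west.gen: a read changed (codegen.txt 8->0) — executes, giving 0.
  build.gen: a read changed (west.gen -72->0) — executes, giving 0.
  export.gen: a read changed (build.gen -72->0) — executes, giving 54 — identical to its old value.

3 target commands run: build.gen, export.gen, west.gen.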